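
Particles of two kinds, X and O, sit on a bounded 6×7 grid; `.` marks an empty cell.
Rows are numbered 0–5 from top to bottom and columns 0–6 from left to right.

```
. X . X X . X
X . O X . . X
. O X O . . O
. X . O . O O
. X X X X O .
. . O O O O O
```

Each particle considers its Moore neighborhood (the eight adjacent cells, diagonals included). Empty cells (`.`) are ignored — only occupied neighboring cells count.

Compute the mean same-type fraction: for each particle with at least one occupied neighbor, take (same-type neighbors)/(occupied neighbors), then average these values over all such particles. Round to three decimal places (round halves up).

0.578

Row 0: (0,1)X 1/2 · (0,3)X 2/3 · (0,4)X 2/2 · (0,6)X 1/1
Row 1: (1,0)X 1/2 · (1,2)O 2/6 · (1,3)X 3/5 · (1,6)X 1/2
Row 2: (2,1)O 1/4 · (2,2)X 2/6 · (2,3)O 2/4 · (2,6)O 2/3
Row 3: (3,1)X 3/4 · (3,3)O 1/5 · (3,5)O 3/4 · (3,6)O 3/3
Row 4: (4,1)X 2/3 · (4,2)X 3/6 · (4,3)X 2/6 · (4,4)X 1/7 · (4,5)O 5/6
Row 5: (5,2)O 1/4 · (5,3)O 2/5 · (5,4)O 3/5 · (5,5)O 3/4 · (5,6)O 2/2
Sum over 26 particles: 1/2 + 2/3 + 2/2 + 1/1 + 1/2 + 2/6 + 3/5 + 1/2 + 1/4 + 2/6 + 2/4 + 2/3 + 3/4 + 1/5 + 3/4 + 3/3 + 2/3 + 3/6 + 2/6 + 1/7 + 5/6 + 1/4 + 2/5 + 3/5 + 3/4 + 2/2 = 6311/420; mean = 6311/420 ÷ 26 = 6311/10920 = 0.577930… → 0.578.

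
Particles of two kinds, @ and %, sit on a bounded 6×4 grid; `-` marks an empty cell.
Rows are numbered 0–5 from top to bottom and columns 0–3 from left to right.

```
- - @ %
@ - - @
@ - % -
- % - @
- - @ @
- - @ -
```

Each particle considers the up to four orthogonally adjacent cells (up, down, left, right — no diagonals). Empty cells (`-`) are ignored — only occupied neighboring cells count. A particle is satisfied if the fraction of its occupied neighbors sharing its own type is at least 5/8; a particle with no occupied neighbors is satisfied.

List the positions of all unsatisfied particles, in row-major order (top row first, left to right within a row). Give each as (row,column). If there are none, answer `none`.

(0,2), (0,3), (1,3)

(0,2)@ 0/1 not
(0,3)% 0/2 not
(1,0)@ 1/1 satisfied
(1,3)@ 0/1 not
(2,0)@ 1/1 satisfied
(2,2)% 0/0 satisfied
(3,1)% 0/0 satisfied
(3,3)@ 1/1 satisfied
(4,2)@ 2/2 satisfied
(4,3)@ 2/2 satisfied
(5,2)@ 1/1 satisfied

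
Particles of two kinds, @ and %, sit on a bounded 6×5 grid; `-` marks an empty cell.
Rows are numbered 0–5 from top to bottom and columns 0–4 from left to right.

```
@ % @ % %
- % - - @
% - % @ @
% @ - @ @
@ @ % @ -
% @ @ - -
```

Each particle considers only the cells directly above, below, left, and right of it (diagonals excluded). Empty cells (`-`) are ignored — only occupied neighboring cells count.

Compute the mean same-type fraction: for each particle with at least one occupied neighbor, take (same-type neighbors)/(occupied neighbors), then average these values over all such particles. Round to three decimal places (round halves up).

0.504

(0,0)@ 0/1
(0,1)% 1/3
(0,2)@ 0/2
(0,3)% 1/2
(0,4)% 1/2
(1,1)% 1/1
(1,4)@ 1/2
(2,0)% 1/1
(2,2)% 0/1
(2,3)@ 2/3
(2,4)@ 3/3
(3,0)% 1/3
(3,1)@ 1/2
(3,3)@ 3/3
(3,4)@ 2/2
(4,0)@ 1/3
(4,1)@ 3/4
(4,2)% 0/3
(4,3)@ 1/2
(5,0)% 0/2
(5,1)@ 2/3
(5,2)@ 1/2
Sum over 22 particles: 0/1 + 1/3 + 0/2 + 1/2 + 1/2 + 1/1 + 1/2 + 1/1 + 0/1 + 2/3 + 3/3 + 1/3 + 1/2 + 3/3 + 2/2 + 1/3 + 3/4 + 0/3 + 1/2 + 0/2 + 2/3 + 1/2 = 133/12; mean = 133/12 ÷ 22 = 133/264 = 0.503787… → 0.504.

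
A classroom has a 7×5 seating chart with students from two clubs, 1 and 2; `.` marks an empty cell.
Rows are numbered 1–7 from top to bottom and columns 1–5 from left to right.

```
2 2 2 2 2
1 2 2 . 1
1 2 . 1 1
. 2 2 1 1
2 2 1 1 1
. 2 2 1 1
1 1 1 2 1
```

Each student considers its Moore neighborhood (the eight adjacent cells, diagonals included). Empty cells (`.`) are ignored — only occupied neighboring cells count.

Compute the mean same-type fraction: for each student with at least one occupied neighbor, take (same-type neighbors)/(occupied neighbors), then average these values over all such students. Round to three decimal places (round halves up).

(1,1)2 2/3
(1,2)2 4/5
(1,3)2 4/4
(1,4)2 3/4
(1,5)2 1/2
(2,1)1 1/5
(2,2)2 5/7
(2,3)2 5/6
(2,5)1 2/4
(3,1)1 1/4
(3,2)2 4/6
(3,4)1 4/6
(3,5)1 4/4
(4,2)2 4/6
(4,3)2 3/7
(4,4)1 6/7
(4,5)1 5/5
(5,1)2 3/3
(5,2)2 5/6
(5,3)1 3/8
(5,4)1 6/8
(5,5)1 5/5
(6,2)2 3/7
(6,3)2 3/8
(6,4)1 6/8
(6,5)1 4/5
(7,1)1 1/2
(7,2)1 2/4
(7,3)1 2/5
(7,4)2 1/5
(7,5)1 2/3
Sum over 31 students: 2/3 + 4/5 + 4/4 + 3/4 + 1/2 + 1/5 + 5/7 + 5/6 + 2/4 + 1/4 + 4/6 + 4/6 + 4/4 + 4/6 + 3/7 + 6/7 + 5/5 + 3/3 + 5/6 + 3/8 + 6/8 + 5/5 + 3/7 + 3/8 + 6/8 + 4/5 + 1/2 + 2/4 + 2/5 + 1/5 + 2/3 = 2811/140; mean = 2811/140 ÷ 31 = 2811/4340 = 0.647695… → 0.648.

0.648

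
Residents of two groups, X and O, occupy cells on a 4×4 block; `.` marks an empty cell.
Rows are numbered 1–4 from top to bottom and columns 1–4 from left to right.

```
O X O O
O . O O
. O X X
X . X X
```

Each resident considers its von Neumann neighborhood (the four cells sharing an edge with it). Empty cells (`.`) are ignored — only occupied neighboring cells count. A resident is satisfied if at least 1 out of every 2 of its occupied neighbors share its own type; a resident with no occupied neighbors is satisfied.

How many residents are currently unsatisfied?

2

Row 1: (1,1)O 1/2 satisfied · (1,2)X 0/2 not · (1,3)O 2/3 satisfied · (1,4)O 2/2 satisfied
Row 2: (2,1)O 1/1 satisfied · (2,3)O 2/3 satisfied · (2,4)O 2/3 satisfied
Row 3: (3,2)O 0/1 not · (3,3)X 2/4 satisfied · (3,4)X 2/3 satisfied
Row 4: (4,1)X 0/0 satisfied · (4,3)X 2/2 satisfied · (4,4)X 2/2 satisfied
Unsatisfied: (1,2), (3,2) — 2 in total.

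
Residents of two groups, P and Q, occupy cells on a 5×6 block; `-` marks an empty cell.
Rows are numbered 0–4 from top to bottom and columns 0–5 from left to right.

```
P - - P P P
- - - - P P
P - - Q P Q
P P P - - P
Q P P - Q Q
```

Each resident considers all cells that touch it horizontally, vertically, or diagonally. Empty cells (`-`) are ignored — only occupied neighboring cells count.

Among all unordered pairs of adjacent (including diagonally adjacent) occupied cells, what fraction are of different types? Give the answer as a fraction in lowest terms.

6/17

Scan each occupied cell's neighbors to the right and below (and the two forward diagonals) so each pair is counted once.
From row 0: 0 unlike of 7 pairs (running 0/7).
From row 1: 3 unlike of 6 pairs (running 3/13).
From row 2: 4 unlike of 7 pairs (running 7/20).
From row 3: 4 unlike of 11 pairs (running 11/31).
From row 4: 1 unlike of 3 pairs (running 12/34).
Total adjacent occupied pairs: 34; unlike-type pairs: 12.
12/34 reduces to 6/17.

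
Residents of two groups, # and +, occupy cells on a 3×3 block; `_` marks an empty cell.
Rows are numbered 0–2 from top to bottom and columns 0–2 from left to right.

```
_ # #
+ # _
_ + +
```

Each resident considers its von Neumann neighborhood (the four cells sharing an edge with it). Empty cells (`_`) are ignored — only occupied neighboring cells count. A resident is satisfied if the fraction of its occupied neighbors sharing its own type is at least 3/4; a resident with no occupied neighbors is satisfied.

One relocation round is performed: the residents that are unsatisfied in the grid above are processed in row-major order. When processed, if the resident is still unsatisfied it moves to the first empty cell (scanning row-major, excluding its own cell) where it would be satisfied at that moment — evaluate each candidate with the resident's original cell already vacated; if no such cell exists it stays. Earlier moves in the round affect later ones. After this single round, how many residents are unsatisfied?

Initially unsatisfied (in order): (1,0), (1,1), (2,1).
  (1,0) → (2,0).
  (1,1) → (0,0).
  (2,1): now satisfied by earlier moves; stays.
Resulting grid:
# # #
_ _ _
+ + +
All satisfied now.

0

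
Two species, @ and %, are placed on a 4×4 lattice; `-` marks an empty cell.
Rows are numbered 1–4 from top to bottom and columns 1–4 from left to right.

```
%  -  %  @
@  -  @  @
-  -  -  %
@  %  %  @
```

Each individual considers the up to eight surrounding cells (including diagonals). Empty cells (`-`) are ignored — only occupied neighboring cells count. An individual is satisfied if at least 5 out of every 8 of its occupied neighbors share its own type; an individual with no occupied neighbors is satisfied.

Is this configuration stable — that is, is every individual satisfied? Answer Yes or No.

No

Row 1: (1,1)% 0/1 ✗ · (1,3)% 0/3 ✗ · (1,4)@ 2/3 ✓
Row 2: (2,1)@ 0/1 ✗ · (2,3)@ 2/4 ✗ · (2,4)@ 2/4 ✗
Row 3: (3,4)% 1/4 ✗
Row 4: (4,1)@ 0/1 ✗ · (4,2)% 1/2 ✗ · (4,3)% 2/3 ✓ · (4,4)@ 0/2 ✗
For instance (1,1) has only 0/1 same-type neighbors, below 5/8.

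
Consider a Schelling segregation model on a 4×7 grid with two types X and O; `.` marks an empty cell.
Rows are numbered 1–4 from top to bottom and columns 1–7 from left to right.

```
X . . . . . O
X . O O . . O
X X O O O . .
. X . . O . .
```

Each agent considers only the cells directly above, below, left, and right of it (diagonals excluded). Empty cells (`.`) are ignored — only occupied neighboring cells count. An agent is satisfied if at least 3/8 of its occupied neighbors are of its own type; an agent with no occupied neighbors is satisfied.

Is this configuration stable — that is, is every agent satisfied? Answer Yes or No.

(1,1)X 1/1 ok
(1,7)O 1/1 ok
(2,1)X 2/2 ok
(2,3)O 2/2 ok
(2,4)O 2/2 ok
(2,7)O 1/1 ok
(3,1)X 2/2 ok
(3,2)X 2/3 ok
(3,3)O 2/3 ok
(3,4)O 3/3 ok
(3,5)O 2/2 ok
(4,2)X 1/1 ok
(4,5)O 1/1 ok
All meet the threshold, so the configuration is stable.

Yes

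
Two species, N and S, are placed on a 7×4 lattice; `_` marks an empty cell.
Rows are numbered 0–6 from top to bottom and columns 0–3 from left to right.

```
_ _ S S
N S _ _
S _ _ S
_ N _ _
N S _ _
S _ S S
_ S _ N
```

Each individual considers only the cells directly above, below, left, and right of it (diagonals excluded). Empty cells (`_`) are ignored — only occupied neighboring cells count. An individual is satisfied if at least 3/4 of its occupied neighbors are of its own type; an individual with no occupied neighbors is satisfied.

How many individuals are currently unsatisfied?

(0,2)S 1/1 ✓
(0,3)S 1/1 ✓
(1,0)N 0/2 ✗
(1,1)S 0/1 ✗
(2,0)S 0/1 ✗
(2,3)S 0/0 ✓
(3,1)N 0/1 ✗
(4,0)N 0/2 ✗
(4,1)S 0/2 ✗
(5,0)S 0/1 ✗
(5,2)S 1/1 ✓
(5,3)S 1/2 ✗
(6,1)S 0/0 ✓
(6,3)N 0/1 ✗
Unsatisfied: (1,0), (1,1), (2,0), (3,1), (4,0), (4,1), (5,0), (5,3), (6,3) — 9 in total.

9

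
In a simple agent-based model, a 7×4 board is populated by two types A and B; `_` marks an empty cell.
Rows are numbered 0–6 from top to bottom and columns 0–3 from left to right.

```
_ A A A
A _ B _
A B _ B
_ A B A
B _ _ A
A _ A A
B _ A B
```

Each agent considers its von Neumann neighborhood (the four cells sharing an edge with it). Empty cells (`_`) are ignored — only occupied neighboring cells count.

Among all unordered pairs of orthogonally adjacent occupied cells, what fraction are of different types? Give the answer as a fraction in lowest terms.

10/17

Scan each occupied cell's neighbors to the right and below so each pair is counted once.
Row 0: A(0,1)–A(0,2)= A(0,2)–A(0,3)= A(0,2)–B(1,2)≠  → 1/3 unlike.
Row 1: A(1,0)–A(2,0)=  → 0/1 unlike.
Row 2: A(2,0)–B(2,1)≠ B(2,1)–A(3,1)≠ B(2,3)–A(3,3)≠  → 3/3 unlike.
Row 3: A(3,1)–B(3,2)≠ B(3,2)–A(3,3)≠ A(3,3)–A(4,3)=  → 2/3 unlike.
Row 4: B(4,0)–A(5,0)≠ A(4,3)–A(5,3)=  → 1/2 unlike.
Row 5: A(5,0)–B(6,0)≠ A(5,2)–A(5,3)= A(5,2)–A(6,2)= A(5,3)–B(6,3)≠  → 2/4 unlike.
Row 6: A(6,2)–B(6,3)≠  → 1/1 unlike.
Total adjacent occupied pairs: 17; unlike-type pairs: 10.
10/17 is already in lowest terms.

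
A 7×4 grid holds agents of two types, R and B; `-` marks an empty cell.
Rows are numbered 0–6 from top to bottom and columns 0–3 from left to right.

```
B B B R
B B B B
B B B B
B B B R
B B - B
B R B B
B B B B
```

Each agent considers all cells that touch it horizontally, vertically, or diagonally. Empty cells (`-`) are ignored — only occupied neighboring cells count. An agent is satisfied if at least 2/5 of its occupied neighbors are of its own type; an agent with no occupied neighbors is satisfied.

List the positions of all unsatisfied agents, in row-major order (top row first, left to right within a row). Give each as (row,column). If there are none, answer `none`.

(0,0)B 3/3 ✓
(0,1)B 5/5 ✓
(0,2)B 4/5 ✓
(0,3)R 0/3 ✗
(1,0)B 5/5 ✓
(1,1)B 8/8 ✓
(1,2)B 7/8 ✓
(1,3)B 4/5 ✓
(2,0)B 5/5 ✓
(2,1)B 8/8 ✓
(2,2)B 7/8 ✓
(2,3)B 4/5 ✓
(3,0)B 5/5 ✓
(3,1)B 7/7 ✓
(3,2)B 6/7 ✓
(3,3)R 0/4 ✗
(4,0)B 4/5 ✓
(4,1)B 6/7 ✓
(4,3)B 3/4 ✓
(5,0)B 4/5 ✓
(5,1)R 0/7 ✗
(5,2)B 6/7 ✓
(5,3)B 4/4 ✓
(6,0)B 2/3 ✓
(6,1)B 4/5 ✓
(6,2)B 4/5 ✓
(6,3)B 3/3 ✓

(0,3), (3,3), (5,1)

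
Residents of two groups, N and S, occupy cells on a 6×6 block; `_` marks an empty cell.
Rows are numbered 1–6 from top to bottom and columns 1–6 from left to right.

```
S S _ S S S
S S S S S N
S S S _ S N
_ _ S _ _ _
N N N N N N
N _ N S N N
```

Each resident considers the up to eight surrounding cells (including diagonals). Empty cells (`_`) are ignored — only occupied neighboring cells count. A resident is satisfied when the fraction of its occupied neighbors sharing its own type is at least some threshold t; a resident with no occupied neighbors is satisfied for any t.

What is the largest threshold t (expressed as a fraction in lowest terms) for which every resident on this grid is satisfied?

0/1

Row 1: (1,1)S 3/3 · (1,2)S 4/4 · (1,4)S 4/4 · (1,5)S 4/5 · (1,6)S 2/3
Row 2: (2,1)S 5/5 · (2,2)S 7/7 · (2,3)S 6/6 · (2,4)S 6/6 · (2,5)S 5/7 · (2,6)N 1/5
Row 3: (3,1)S 3/3 · (3,2)S 6/6 · (3,3)S 5/5 · (3,5)S 2/4 · (3,6)N 1/3
Row 4: (4,3)S 2/5
Row 5: (5,1)N 2/2 · (5,2)N 4/5 · (5,3)N 3/5 · (5,4)N 4/6 · (5,5)N 4/5 · (5,6)N 3/3
Row 6: (6,1)N 2/2 · (6,3)N 3/4 · (6,4)S 0/5 · (6,5)N 4/5 · (6,6)N 3/3
The smallest same-type fraction is 0/5 at (6,4), which reduces to 0/1. Any threshold above that leaves this resident unsatisfied.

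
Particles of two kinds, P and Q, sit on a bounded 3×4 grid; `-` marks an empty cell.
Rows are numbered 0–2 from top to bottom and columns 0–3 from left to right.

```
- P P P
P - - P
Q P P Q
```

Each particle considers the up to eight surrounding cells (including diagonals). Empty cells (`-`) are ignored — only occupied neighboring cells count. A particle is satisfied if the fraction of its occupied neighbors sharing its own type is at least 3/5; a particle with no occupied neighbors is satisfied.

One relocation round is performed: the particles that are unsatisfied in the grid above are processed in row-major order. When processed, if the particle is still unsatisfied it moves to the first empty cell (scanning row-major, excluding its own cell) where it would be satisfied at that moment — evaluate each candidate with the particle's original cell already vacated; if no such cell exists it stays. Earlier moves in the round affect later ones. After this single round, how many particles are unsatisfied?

Initially unsatisfied (in order): (2,0), (2,3).
  (2,0): no empty cell satisfies it; stays.
  (2,3): no empty cell satisfies it; stays.
Resulting grid:
- P P P
P - - P
Q P P Q
Unsatisfied now: (2,0), (2,3).

2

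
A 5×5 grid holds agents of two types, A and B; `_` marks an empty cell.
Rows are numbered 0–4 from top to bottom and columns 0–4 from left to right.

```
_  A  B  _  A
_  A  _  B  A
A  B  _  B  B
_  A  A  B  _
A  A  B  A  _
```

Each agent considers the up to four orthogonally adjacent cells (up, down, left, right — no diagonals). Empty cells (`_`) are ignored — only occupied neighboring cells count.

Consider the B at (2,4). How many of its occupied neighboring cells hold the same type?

Occupied neighbors of (2,4): (1,4)=A, (2,3)=B.
Same type (B): 1 of 2.

1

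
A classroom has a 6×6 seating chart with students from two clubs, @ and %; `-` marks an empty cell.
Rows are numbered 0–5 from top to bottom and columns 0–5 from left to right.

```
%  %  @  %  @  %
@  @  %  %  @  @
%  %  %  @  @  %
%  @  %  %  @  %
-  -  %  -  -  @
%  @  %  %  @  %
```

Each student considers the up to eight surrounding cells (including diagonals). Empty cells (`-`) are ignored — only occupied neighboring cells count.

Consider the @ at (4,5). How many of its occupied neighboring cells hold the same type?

Occupied neighbors of (4,5): (3,4)=@, (3,5)=%, (5,4)=@, (5,5)=%.
Same type (@): 2 of 4.

2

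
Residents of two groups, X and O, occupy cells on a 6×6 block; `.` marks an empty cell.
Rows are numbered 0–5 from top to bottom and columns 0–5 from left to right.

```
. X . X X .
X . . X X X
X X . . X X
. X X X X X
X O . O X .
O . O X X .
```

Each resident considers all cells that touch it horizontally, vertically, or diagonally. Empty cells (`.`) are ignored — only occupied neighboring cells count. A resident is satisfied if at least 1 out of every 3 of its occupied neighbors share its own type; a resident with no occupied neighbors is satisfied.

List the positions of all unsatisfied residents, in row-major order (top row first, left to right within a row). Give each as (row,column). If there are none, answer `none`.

(4,3)

Row 0: (0,1)X 1/1 ✓ · (0,3)X 3/3 ✓ · (0,4)X 4/4 ✓
Row 1: (1,0)X 3/3 ✓ · (1,3)X 4/4 ✓ · (1,4)X 6/6 ✓ · (1,5)X 4/4 ✓
Row 2: (2,0)X 3/3 ✓ · (2,1)X 4/4 ✓ · (2,4)X 7/7 ✓ · (2,5)X 5/5 ✓
Row 3: (3,1)X 4/5 ✓ · (3,2)X 3/5 ✓ · (3,3)X 4/5 ✓ · (3,4)X 5/6 ✓ · (3,5)X 4/4 ✓
Row 4: (4,0)X 1/3 ✓ · (4,1)O 2/5 ✓ · (4,3)O 1/7 ✗ · (4,4)X 5/6 ✓
Row 5: (5,0)O 1/2 ✓ · (5,2)O 2/3 ✓ · (5,3)X 2/4 ✓ · (5,4)X 2/3 ✓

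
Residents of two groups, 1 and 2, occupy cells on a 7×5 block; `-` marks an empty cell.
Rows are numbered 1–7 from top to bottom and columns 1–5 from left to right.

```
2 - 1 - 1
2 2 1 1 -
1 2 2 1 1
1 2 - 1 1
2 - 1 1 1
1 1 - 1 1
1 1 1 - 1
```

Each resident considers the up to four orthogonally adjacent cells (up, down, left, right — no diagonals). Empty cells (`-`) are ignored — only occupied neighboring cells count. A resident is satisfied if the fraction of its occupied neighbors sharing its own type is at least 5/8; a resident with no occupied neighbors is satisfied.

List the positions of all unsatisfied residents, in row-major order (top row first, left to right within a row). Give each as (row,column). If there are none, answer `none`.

(2,3), (3,1), (3,3), (4,1), (4,2), (5,1)

(1,1)2 1/1 ✓
(1,3)1 1/1 ✓
(1,5)1 0/0 ✓
(2,1)2 2/3 ✓
(2,2)2 2/3 ✓
(2,3)1 2/4 ✗
(2,4)1 2/2 ✓
(3,1)1 1/3 ✗
(3,2)2 3/4 ✓
(3,3)2 1/3 ✗
(3,4)1 3/4 ✓
(3,5)1 2/2 ✓
(4,1)1 1/3 ✗
(4,2)2 1/2 ✗
(4,4)1 3/3 ✓
(4,5)1 3/3 ✓
(5,1)2 0/2 ✗
(5,3)1 1/1 ✓
(5,4)1 4/4 ✓
(5,5)1 3/3 ✓
(6,1)1 2/3 ✓
(6,2)1 2/2 ✓
(6,4)1 2/2 ✓
(6,5)1 3/3 ✓
(7,1)1 2/2 ✓
(7,2)1 3/3 ✓
(7,3)1 1/1 ✓
(7,5)1 1/1 ✓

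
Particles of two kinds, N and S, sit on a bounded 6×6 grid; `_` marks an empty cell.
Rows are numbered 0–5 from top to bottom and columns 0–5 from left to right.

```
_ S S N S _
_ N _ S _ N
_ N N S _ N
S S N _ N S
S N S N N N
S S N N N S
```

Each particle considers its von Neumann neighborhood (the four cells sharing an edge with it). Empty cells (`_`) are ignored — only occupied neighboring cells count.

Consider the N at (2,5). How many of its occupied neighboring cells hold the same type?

1

Occupied neighbors of (2,5): (1,5)=N, (3,5)=S.
Same type (N): 1 of 2.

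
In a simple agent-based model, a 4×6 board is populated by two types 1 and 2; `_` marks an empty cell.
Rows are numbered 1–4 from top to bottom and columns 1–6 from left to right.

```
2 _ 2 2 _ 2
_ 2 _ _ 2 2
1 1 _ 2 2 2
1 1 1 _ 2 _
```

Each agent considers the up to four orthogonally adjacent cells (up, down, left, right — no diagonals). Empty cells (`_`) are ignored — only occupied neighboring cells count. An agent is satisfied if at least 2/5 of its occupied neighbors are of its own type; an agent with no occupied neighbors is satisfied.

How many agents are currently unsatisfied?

Row 1: (1,1)2 0/0 ✓ · (1,3)2 1/1 ✓ · (1,4)2 1/1 ✓ · (1,6)2 1/1 ✓
Row 2: (2,2)2 0/1 ✗ · (2,5)2 2/2 ✓ · (2,6)2 3/3 ✓
Row 3: (3,1)1 2/2 ✓ · (3,2)1 2/3 ✓ · (3,4)2 1/1 ✓ · (3,5)2 4/4 ✓ · (3,6)2 2/2 ✓
Row 4: (4,1)1 2/2 ✓ · (4,2)1 3/3 ✓ · (4,3)1 1/1 ✓ · (4,5)2 1/1 ✓
Unsatisfied: (2,2) — 1 in total.

1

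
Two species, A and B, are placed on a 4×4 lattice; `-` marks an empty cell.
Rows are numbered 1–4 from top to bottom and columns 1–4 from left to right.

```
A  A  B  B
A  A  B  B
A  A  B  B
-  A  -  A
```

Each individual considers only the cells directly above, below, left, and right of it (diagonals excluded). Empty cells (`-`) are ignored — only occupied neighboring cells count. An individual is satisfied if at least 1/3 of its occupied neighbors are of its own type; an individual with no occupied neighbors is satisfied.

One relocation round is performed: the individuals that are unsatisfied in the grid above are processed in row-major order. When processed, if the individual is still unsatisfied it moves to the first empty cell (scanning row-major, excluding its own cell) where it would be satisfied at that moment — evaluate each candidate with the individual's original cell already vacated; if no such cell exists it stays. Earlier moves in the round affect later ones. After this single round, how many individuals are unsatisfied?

Initially unsatisfied (in order): (4,4).
  (4,4) → (4,1).
Resulting grid:
A A B B
A A B B
A A B B
A A - -
All satisfied now.

0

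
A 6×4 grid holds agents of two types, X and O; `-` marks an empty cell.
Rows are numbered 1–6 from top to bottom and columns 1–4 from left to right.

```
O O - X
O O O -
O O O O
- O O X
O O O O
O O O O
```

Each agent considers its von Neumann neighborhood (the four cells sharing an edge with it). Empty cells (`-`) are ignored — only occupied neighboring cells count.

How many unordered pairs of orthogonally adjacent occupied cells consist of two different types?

3

Scan each occupied cell's neighbors to the right and below so each pair is counted once.
Row 1: O(1,1)–O(1,2)= O(1,1)–O(2,1)= O(1,2)–O(2,2)=  → 0/3 unlike.
Row 2: O(2,1)–O(2,2)= O(2,1)–O(3,1)= O(2,2)–O(2,3)= O(2,2)–O(3,2)= O(2,3)–O(3,3)=  → 0/5 unlike.
Row 3: O(3,1)–O(3,2)= O(3,2)–O(3,3)= O(3,2)–O(4,2)= O(3,3)–O(3,4)= O(3,3)–O(4,3)= O(3,4)–X(4,4)≠  → 1/6 unlike.
Row 4: O(4,2)–O(4,3)= O(4,2)–O(5,2)= O(4,3)–X(4,4)≠ O(4,3)–O(5,3)= X(4,4)–O(5,4)≠  → 2/5 unlike.
Row 5: O(5,1)–O(5,2)= O(5,1)–O(6,1)= O(5,2)–O(5,3)= O(5,2)–O(6,2)= O(5,3)–O(5,4)= O(5,3)–O(6,3)= O(5,4)–O(6,4)=  → 0/7 unlike.
Row 6: O(6,1)–O(6,2)= O(6,2)–O(6,3)= O(6,3)–O(6,4)=  → 0/3 unlike.
Total adjacent occupied pairs: 29; unlike-type pairs: 3.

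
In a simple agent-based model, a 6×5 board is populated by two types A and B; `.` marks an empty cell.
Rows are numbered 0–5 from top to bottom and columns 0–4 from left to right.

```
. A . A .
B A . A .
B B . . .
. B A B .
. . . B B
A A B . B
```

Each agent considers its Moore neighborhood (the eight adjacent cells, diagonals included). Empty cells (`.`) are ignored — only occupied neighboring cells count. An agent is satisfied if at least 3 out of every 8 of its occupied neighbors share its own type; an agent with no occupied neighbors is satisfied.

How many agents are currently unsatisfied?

Row 0: (0,1)A 1/2 satisfied · (0,3)A 1/1 satisfied
Row 1: (1,0)B 2/4 satisfied · (1,1)A 1/4 not · (1,3)A 1/1 satisfied
Row 2: (2,0)B 3/4 satisfied · (2,1)B 3/5 satisfied
Row 3: (3,1)B 2/3 satisfied · (3,2)A 0/4 not · (3,3)B 2/3 satisfied
Row 4: (4,3)B 4/5 satisfied · (4,4)B 3/3 satisfied
Row 5: (5,0)A 1/1 satisfied · (5,1)A 1/2 satisfied · (5,2)B 1/2 satisfied · (5,4)B 2/2 satisfied
Unsatisfied: (1,1), (3,2) — 2 in total.

2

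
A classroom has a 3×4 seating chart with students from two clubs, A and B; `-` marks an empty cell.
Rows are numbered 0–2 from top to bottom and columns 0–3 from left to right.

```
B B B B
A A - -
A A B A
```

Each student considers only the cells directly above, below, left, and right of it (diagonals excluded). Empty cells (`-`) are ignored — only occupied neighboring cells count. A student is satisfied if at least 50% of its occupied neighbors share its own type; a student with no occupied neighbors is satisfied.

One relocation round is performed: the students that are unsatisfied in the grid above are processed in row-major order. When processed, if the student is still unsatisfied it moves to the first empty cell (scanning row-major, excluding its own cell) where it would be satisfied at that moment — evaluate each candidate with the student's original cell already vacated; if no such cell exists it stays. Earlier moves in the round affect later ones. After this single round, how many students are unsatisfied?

Initially unsatisfied (in order): (2,2), (2,3).
  (2,2) → (1,2).
  (2,3): now satisfied by earlier moves; stays.
Resulting grid:
B B B B
A A B -
A A - A
All satisfied now.

0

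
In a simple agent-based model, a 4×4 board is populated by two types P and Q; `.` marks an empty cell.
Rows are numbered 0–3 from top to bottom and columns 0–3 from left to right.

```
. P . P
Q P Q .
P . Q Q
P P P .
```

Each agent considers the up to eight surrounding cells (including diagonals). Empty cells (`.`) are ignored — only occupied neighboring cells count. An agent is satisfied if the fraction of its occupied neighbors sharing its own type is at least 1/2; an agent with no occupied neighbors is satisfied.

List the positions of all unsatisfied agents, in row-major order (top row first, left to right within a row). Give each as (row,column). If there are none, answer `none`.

Row 0: (0,1)P 1/3 ✗ · (0,3)P 0/1 ✗
Row 1: (1,0)Q 0/3 ✗ · (1,1)P 2/5 ✗ · (1,2)Q 2/5 ✗
Row 2: (2,0)P 3/4 ✓ · (2,2)Q 2/5 ✗ · (2,3)Q 2/3 ✓
Row 3: (3,0)P 2/2 ✓ · (3,1)P 3/4 ✓ · (3,2)P 1/3 ✗

(0,1), (0,3), (1,0), (1,1), (1,2), (2,2), (3,2)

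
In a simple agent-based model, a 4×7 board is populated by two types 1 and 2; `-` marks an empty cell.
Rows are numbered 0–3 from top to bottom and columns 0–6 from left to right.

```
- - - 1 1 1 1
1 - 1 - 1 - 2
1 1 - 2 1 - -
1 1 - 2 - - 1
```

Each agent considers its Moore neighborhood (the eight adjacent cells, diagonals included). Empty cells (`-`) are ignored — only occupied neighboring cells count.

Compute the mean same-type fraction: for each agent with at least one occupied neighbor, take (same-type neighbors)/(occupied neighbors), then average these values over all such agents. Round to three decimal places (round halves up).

0.720

Row 0: (0,3)1 3/3 · (0,4)1 3/3 · (0,5)1 3/4 · (0,6)1 1/2
Row 1: (1,0)1 2/2 · (1,2)1 2/3 · (1,4)1 4/5 · (1,6)2 0/2
Row 2: (2,0)1 4/4 · (2,1)1 5/5 · (2,3)2 1/4 · (2,4)1 1/3
Row 3: (3,0)1 3/3 · (3,1)1 3/3 · (3,3)2 1/2 · (3,6)1 — no occupied neighbors
Sum over 15 agents: 3/3 + 3/3 + 3/4 + 1/2 + 2/2 + 2/3 + 4/5 + 0/2 + 4/4 + 5/5 + 1/4 + 1/3 + 3/3 + 3/3 + 1/2 = 54/5; mean = 54/5 ÷ 15 = 18/25 = 0.72 → 0.720.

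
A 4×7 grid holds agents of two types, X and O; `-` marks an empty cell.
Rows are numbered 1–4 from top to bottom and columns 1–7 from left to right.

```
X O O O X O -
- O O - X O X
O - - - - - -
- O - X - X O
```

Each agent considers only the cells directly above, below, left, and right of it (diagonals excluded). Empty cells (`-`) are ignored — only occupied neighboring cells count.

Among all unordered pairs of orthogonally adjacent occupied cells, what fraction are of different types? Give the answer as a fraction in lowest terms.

6/13

Scan each occupied cell's neighbors to the right and below so each pair is counted once.
From row 1: 3 unlike of 9 pairs (running 3/9).
From row 2: 2 unlike of 3 pairs (running 5/12).
From row 4: 1 unlike of 1 pairs (running 6/13).
Total adjacent occupied pairs: 13; unlike-type pairs: 6.
6/13 is already in lowest terms.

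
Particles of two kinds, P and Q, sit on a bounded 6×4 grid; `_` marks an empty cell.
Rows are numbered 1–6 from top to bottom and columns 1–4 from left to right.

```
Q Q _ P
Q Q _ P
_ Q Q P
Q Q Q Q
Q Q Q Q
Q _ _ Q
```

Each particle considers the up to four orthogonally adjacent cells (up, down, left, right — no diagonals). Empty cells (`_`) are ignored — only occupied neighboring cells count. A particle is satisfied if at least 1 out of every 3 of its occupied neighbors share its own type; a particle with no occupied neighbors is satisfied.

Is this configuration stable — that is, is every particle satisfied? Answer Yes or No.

Row 1: (1,1)Q 2/2 ok · (1,2)Q 2/2 ok · (1,4)P 1/1 ok
Row 2: (2,1)Q 2/2 ok · (2,2)Q 3/3 ok · (2,4)P 2/2 ok
Row 3: (3,2)Q 3/3 ok · (3,3)Q 2/3 ok · (3,4)P 1/3 ok
Row 4: (4,1)Q 2/2 ok · (4,2)Q 4/4 ok · (4,3)Q 4/4 ok · (4,4)Q 2/3 ok
Row 5: (5,1)Q 3/3 ok · (5,2)Q 3/3 ok · (5,3)Q 3/3 ok · (5,4)Q 3/3 ok
Row 6: (6,1)Q 1/1 ok · (6,4)Q 1/1 ok
All meet the threshold, so the configuration is stable.

Yes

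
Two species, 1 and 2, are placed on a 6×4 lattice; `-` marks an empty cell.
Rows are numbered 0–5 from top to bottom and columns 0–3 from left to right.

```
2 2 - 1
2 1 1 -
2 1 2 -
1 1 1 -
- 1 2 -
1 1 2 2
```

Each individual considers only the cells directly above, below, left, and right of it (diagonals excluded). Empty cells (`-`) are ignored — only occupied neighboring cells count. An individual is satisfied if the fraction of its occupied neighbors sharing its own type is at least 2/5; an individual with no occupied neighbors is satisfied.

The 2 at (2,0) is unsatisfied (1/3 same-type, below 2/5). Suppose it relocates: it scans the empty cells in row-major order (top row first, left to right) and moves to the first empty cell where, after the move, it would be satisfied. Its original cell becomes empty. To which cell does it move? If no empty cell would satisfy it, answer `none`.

(2,3)

Vacating (2,0). Empty cells in order:
  (0,2): 1/3 same-type → still unsatisfied.
  (1,3): 0/2 same-type → still unsatisfied.
  (2,3): 1/1 same-type → satisfied — stop here.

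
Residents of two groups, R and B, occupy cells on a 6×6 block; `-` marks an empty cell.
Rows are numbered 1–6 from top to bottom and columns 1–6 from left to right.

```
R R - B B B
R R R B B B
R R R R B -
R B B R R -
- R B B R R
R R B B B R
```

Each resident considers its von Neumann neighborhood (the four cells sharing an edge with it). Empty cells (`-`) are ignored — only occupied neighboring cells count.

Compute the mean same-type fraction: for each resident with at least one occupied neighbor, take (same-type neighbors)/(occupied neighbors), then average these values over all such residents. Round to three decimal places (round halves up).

(1,1)R 2/2
(1,2)R 2/2
(1,4)B 2/2
(1,5)B 3/3
(1,6)B 2/2
(2,1)R 3/3
(2,2)R 4/4
(2,3)R 2/3
(2,4)B 2/4
(2,5)B 4/4
(2,6)B 2/2
(3,1)R 3/3
(3,2)R 3/4
(3,3)R 3/4
(3,4)R 2/4
(3,5)B 1/3
(4,1)R 1/2
(4,2)B 1/4
(4,3)B 2/4
(4,4)R 2/4
(4,5)R 2/3
(5,2)R 1/3
(5,3)B 3/4
(5,4)B 2/4
(5,5)R 2/4
(5,6)R 2/2
(6,1)R 1/1
(6,2)R 2/3
(6,3)B 2/3
(6,4)B 3/3
(6,5)B 1/3
(6,6)R 1/2
Sum over 32 residents: 2/2 + 2/2 + 2/2 + 3/3 + 2/2 + 3/3 + 4/4 + 2/3 + 2/4 + 4/4 + 2/2 + 3/3 + 3/4 + 3/4 + 2/4 + 1/3 + 1/2 + 1/4 + 2/4 + 2/4 + 2/3 + 1/3 + 3/4 + 2/4 + 2/4 + 2/2 + 1/1 + 2/3 + 2/3 + 3/3 + 1/3 + 1/2 = 139/6; mean = 139/6 ÷ 32 = 139/192 = 0.723958… → 0.724.

0.724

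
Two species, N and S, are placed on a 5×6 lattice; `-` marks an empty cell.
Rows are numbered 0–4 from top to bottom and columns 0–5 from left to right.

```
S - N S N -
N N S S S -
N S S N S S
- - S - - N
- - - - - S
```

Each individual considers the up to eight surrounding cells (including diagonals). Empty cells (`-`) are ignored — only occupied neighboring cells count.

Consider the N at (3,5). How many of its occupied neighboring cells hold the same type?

Occupied neighbors of (3,5): (2,4)=S, (2,5)=S, (4,5)=S.
Same type (N): 0 of 3.

0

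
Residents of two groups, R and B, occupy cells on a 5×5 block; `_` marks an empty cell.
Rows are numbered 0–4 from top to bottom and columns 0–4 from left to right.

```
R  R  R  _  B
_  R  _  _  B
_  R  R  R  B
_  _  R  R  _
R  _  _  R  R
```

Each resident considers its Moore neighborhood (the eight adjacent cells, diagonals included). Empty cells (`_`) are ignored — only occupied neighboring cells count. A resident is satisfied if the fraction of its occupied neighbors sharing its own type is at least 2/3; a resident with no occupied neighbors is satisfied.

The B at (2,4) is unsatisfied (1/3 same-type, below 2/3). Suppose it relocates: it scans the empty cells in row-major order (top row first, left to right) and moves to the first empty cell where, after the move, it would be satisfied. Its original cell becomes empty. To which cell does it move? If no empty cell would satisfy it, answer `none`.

(0,3)

Vacating (2,4). Empty cells in order:
  (0,3): 2/3 same-type → satisfied — stop here.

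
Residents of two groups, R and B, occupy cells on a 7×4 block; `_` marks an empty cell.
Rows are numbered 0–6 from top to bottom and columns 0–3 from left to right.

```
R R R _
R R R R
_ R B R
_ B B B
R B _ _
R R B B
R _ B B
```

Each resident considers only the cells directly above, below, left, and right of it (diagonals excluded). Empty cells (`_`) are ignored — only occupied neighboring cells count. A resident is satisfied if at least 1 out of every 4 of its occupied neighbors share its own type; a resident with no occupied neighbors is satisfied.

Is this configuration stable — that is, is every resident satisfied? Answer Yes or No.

Yes

Row 0: (0,0)R 2/2 ok · (0,1)R 3/3 ok · (0,2)R 2/2 ok
Row 1: (1,0)R 2/2 ok · (1,1)R 4/4 ok · (1,2)R 3/4 ok · (1,3)R 2/2 ok
Row 2: (2,1)R 1/3 ok · (2,2)B 1/4 ok · (2,3)R 1/3 ok
Row 3: (3,1)B 2/3 ok · (3,2)B 3/3 ok · (3,3)B 1/2 ok
Row 4: (4,0)R 1/2 ok · (4,1)B 1/3 ok
Row 5: (5,0)R 3/3 ok · (5,1)R 1/3 ok · (5,2)B 2/3 ok · (5,3)B 2/2 ok
Row 6: (6,0)R 1/1 ok · (6,2)B 2/2 ok · (6,3)B 2/2 ok
All meet the threshold, so the configuration is stable.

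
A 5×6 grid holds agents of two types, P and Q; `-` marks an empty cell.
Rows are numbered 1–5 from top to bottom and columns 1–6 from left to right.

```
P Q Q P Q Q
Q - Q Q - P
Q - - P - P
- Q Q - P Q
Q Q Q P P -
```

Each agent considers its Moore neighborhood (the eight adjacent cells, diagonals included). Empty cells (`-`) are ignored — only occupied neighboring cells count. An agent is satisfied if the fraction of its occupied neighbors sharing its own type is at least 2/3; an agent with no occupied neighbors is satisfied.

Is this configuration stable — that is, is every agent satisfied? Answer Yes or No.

No

(1,1)P 0/2 unhappy
(1,2)Q 3/4 ok
(1,3)Q 3/4 ok
(1,4)P 0/4 unhappy
(1,5)Q 2/4 unhappy
(1,6)Q 1/2 unhappy
(2,1)Q 2/3 ok
(2,3)Q 3/5 unhappy
(2,4)Q 3/5 unhappy
(2,6)P 1/3 unhappy
(3,1)Q 2/2 ok
(3,4)P 1/4 unhappy
(3,6)P 2/3 ok
(4,2)Q 5/5 ok
(4,3)Q 3/5 unhappy
(4,5)P 4/5 ok
(4,6)Q 0/3 unhappy
(5,1)Q 2/2 ok
(5,2)Q 4/4 ok
(5,3)Q 3/4 ok
(5,4)P 2/4 unhappy
(5,5)P 2/3 ok
For instance (1,1) has only 0/2 same-type neighbors, below 2/3.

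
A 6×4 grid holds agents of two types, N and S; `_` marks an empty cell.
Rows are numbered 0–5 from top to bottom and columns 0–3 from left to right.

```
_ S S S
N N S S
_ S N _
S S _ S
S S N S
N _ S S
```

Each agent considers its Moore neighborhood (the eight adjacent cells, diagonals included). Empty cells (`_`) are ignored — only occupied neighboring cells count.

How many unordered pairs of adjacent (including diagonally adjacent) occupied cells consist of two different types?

19

Scan each occupied cell's neighbors to the right and below (and the two forward diagonals) so each pair is counted once.
Row 0: S(0,1)–S(0,2)= S(0,1)–N(1,1)≠ S(0,1)–S(1,2)= S(0,1)–N(1,0)≠ S(0,2)–S(0,3)= S(0,2)–S(1,2)= S(0,2)–S(1,3)= S(0,2)–N(1,1)≠ S(0,3)–S(1,3)= S(0,3)–S(1,2)=  → 3/10 unlike.
Row 1: N(1,0)–N(1,1)= N(1,0)–S(2,1)≠ N(1,1)–S(1,2)≠ N(1,1)–S(2,1)≠ N(1,1)–N(2,2)= S(1,2)–S(1,3)= S(1,2)–N(2,2)≠ S(1,2)–S(2,1)= S(1,3)–N(2,2)≠  → 5/9 unlike.
Row 2: S(2,1)–N(2,2)≠ S(2,1)–S(3,1)= S(2,1)–S(3,0)= N(2,2)–S(3,3)≠ N(2,2)–S(3,1)≠  → 3/5 unlike.
Row 3: S(3,0)–S(3,1)= S(3,0)–S(4,0)= S(3,0)–S(4,1)= S(3,1)–S(4,1)= S(3,1)–N(4,2)≠ S(3,1)–S(4,0)= S(3,3)–S(4,3)= S(3,3)–N(4,2)≠  → 2/8 unlike.
Row 4: S(4,0)–S(4,1)= S(4,0)–N(5,0)≠ S(4,1)–N(4,2)≠ S(4,1)–S(5,2)= S(4,1)–N(5,0)≠ N(4,2)–S(4,3)≠ N(4,2)–S(5,2)≠ N(4,2)–S(5,3)≠ S(4,3)–S(5,3)= S(4,3)–S(5,2)=  → 6/10 unlike.
Row 5: S(5,2)–S(5,3)=  → 0/1 unlike.
Total adjacent occupied pairs: 43; unlike-type pairs: 19.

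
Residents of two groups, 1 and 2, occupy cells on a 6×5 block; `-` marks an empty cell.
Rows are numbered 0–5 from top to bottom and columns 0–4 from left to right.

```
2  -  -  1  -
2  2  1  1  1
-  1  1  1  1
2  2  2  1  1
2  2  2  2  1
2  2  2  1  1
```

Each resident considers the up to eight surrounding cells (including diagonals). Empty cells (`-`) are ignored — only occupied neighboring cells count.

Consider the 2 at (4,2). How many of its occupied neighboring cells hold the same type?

6

Occupied neighbors of (4,2): (3,1)=2, (3,2)=2, (3,3)=1, (4,1)=2, (4,3)=2, (5,1)=2, (5,2)=2, (5,3)=1.
Same type (2): 6 of 8.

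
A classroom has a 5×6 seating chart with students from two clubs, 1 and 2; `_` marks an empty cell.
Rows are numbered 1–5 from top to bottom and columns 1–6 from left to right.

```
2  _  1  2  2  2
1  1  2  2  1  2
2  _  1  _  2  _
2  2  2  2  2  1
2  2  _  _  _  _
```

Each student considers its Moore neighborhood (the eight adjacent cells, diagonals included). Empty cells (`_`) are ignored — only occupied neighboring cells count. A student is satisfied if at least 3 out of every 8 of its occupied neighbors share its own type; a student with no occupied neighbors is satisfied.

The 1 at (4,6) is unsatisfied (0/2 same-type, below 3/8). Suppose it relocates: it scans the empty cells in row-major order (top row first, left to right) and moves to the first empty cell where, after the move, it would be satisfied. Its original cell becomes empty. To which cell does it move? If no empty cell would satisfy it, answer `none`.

Vacating (4,6). Empty cells in order:
  (1,2): 3/5 same-type → satisfied — stop here.

(1,2)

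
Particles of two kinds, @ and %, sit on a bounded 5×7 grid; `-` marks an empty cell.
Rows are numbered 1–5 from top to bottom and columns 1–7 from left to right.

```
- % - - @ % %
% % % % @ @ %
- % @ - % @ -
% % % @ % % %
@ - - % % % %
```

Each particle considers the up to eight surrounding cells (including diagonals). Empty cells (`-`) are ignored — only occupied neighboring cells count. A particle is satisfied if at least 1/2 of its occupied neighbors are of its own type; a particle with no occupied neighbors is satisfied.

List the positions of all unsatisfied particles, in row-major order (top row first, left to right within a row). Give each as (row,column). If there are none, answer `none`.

Row 1: (1,2)% 3/3 ok · (1,5)@ 2/4 ok · (1,6)% 2/5 unhappy · (1,7)% 2/3 ok
Row 2: (2,1)% 3/3 ok · (2,2)% 4/5 ok · (2,3)% 4/5 ok · (2,4)% 2/5 unhappy · (2,5)@ 3/6 ok · (2,6)@ 3/7 unhappy · (2,7)% 2/4 ok
Row 3: (3,2)% 6/7 ok · (3,3)@ 1/7 unhappy · (3,5)% 3/7 unhappy · (3,6)@ 2/7 unhappy
Row 4: (4,1)% 2/3 ok · (4,2)% 3/5 ok · (4,3)% 3/5 ok · (4,4)@ 1/6 unhappy · (4,5)% 5/7 ok · (4,6)% 6/7 ok · (4,7)% 3/4 ok
Row 5: (5,1)@ 0/2 unhappy · (5,4)% 3/4 ok · (5,5)% 4/5 ok · (5,6)% 5/5 ok · (5,7)% 3/3 ok

(1,6), (2,4), (2,6), (3,3), (3,5), (3,6), (4,4), (5,1)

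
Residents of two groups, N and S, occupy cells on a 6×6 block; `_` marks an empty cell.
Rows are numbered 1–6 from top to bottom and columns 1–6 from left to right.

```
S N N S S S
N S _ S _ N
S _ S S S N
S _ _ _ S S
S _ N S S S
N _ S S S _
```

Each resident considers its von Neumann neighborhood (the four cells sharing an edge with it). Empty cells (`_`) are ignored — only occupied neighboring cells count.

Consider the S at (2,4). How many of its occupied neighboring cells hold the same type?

Occupied neighbors of (2,4): (1,4)=S, (3,4)=S.
Same type (S): 2 of 2.

2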